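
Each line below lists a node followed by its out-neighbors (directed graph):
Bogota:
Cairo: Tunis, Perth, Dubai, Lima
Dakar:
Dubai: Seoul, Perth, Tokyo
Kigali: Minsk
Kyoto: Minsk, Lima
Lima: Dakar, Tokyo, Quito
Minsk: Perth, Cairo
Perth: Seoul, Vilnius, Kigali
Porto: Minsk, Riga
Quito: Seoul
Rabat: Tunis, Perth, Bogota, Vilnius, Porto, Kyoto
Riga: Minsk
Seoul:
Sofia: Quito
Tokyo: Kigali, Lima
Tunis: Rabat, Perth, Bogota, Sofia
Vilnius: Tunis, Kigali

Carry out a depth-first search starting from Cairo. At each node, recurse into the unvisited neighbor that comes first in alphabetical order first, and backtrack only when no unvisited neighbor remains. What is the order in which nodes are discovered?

Cairo -> Dubai -> Perth -> Kigali -> Minsk -> Seoul -> Vilnius -> Tunis -> Bogota -> Rabat -> Kyoto -> Lima -> Dakar -> Quito -> Tokyo -> Porto -> Riga -> Sofia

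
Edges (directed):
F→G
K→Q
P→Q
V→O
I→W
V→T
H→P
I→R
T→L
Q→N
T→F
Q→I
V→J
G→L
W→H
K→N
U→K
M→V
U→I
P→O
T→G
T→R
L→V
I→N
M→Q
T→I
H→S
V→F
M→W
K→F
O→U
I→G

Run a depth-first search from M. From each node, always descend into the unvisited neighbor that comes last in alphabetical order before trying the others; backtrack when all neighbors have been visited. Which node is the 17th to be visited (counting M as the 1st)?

K

Visit M
M → W
W → H
H → S
H → P
P → Q
Q → N
Q → I
I → R
I → G
G → L
L → V
V → T
T → F
V → O
O → U
U → K
V → J

Visit order: M, W, H, S, P, Q, N, I, R, G, L, V, T, F, O, U, K, J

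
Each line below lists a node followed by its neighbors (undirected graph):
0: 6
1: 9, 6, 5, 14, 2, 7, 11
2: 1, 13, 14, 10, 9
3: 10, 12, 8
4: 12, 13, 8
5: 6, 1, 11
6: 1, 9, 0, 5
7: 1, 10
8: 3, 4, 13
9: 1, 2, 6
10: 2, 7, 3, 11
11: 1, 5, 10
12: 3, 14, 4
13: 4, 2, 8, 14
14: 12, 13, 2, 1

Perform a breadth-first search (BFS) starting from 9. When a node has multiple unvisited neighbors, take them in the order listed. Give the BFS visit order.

9, 1, 2, 6, 5, 14, 7, 11, 13, 10, 0, 12, 4, 8, 3

Visit 9; enqueue 1, 2, 6 → queue [1, 2, 6]
Visit 1; enqueue 5, 14, 7, 11 → queue [2, 6, 5, 14, 7, 11]
Visit 2; enqueue 13, 10 → queue [6, 5, 14, 7, 11, 13, 10]
Visit 6; enqueue 0 → queue [5, 14, 7, 11, 13, 10, 0]
Visit 5 → queue [14, 7, 11, 13, 10, 0]
Visit 14; enqueue 12 → queue [7, 11, 13, 10, 0, 12]
Visit 7 → queue [11, 13, 10, 0, 12]
Visit 11 → queue [13, 10, 0, 12]
Visit 13; enqueue 4, 8 → queue [10, 0, 12, 4, 8]
Visit 10; enqueue 3 → queue [0, 12, 4, 8, 3]
Visit 0 → queue [12, 4, 8, 3]
Visit 12 → queue [4, 8, 3]
Visit 4 → queue [8, 3]
Visit 8 → queue [3]
Visit 3 → queue []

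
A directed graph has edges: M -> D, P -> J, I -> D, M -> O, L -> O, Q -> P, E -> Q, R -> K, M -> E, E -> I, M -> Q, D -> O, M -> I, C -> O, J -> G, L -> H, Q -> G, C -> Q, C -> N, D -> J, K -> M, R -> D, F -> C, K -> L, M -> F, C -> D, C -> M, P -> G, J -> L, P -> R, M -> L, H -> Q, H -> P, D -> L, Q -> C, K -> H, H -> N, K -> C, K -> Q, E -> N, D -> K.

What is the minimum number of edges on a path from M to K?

2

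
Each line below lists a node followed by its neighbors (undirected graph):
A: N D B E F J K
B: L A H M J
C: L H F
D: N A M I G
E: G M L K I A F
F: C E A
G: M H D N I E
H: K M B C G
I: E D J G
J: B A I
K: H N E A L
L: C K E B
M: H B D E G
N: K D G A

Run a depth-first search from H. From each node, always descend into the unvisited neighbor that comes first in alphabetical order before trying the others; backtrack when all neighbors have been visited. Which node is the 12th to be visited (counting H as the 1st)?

Visit H
H → B
B → A
A → D
D → G
G → E
E → F
F → C
C → L
L → K
K → N
E → I
I → J
E → M

Visit order: H, B, A, D, G, E, F, C, L, K, N, I, J, M

I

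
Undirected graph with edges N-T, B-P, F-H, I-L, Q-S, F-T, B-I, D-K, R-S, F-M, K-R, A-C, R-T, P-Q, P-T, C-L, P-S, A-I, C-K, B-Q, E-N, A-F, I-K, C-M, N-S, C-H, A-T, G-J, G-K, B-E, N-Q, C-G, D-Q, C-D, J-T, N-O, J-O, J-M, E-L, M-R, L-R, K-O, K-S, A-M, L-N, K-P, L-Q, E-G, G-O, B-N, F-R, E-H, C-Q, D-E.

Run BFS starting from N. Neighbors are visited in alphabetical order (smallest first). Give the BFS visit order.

Visit N; enqueue B, E, L, O, Q, S, T → queue [B, E, L, O, Q, S, T]
Visit B; enqueue I, P → queue [E, L, O, Q, S, T, I, P]
Visit E; enqueue D, G, H → queue [L, O, Q, S, T, I, P, D, G, H]
Visit L; enqueue C, R → queue [O, Q, S, T, I, P, D, G, H, C, R]
Visit O; enqueue J, K → queue [Q, S, T, I, P, D, G, H, C, R, J, K]
Visit Q → queue [S, T, I, P, D, G, H, C, R, J, K]
Visit S → queue [T, I, P, D, G, H, C, R, J, K]
Visit T; enqueue A, F → queue [I, P, D, G, H, C, R, J, K, A, F]
Visit I → queue [P, D, G, H, C, R, J, K, A, F]
Visit P → queue [D, G, H, C, R, J, K, A, F]
Visit D → queue [G, H, C, R, J, K, A, F]
Visit G → queue [H, C, R, J, K, A, F]
Visit H → queue [C, R, J, K, A, F]
Visit C; enqueue M → queue [R, J, K, A, F, M]
Visit R → queue [J, K, A, F, M]
Visit J → queue [K, A, F, M]
Visit K → queue [A, F, M]
Visit A → queue [F, M]
Visit F → queue [M]
Visit M → queue []

N B E L O Q S T I P D G H C R J K A F M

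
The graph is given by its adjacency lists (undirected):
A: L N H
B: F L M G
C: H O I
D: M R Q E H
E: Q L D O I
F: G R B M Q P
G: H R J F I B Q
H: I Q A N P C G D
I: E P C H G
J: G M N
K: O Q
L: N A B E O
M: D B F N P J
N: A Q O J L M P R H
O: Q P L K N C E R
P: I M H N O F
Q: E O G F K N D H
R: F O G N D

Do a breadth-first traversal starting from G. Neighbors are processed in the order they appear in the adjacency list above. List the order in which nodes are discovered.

G → H → R → J → F → I → B → Q → A → N → P → C → D → O → M → E → L → K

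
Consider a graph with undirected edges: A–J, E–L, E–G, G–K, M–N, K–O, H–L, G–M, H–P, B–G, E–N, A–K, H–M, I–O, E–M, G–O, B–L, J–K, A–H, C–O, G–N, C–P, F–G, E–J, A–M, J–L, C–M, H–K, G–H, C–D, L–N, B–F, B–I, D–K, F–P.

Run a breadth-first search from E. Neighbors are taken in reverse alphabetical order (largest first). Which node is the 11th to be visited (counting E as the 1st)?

Visit E; enqueue N, M, L, J, G → queue [N, M, L, J, G]
Visit N → queue [M, L, J, G]
Visit M; enqueue H, C, A → queue [L, J, G, H, C, A]
Visit L; enqueue B → queue [J, G, H, C, A, B]
Visit J; enqueue K → queue [G, H, C, A, B, K]
Visit G; enqueue O, F → queue [H, C, A, B, K, O, F]
Visit H; enqueue P → queue [C, A, B, K, O, F, P]
Visit C; enqueue D → queue [A, B, K, O, F, P, D]
Visit A → queue [B, K, O, F, P, D]
Visit B; enqueue I → queue [K, O, F, P, D, I]
Visit K → queue [O, F, P, D, I]
Visit O → queue [F, P, D, I]
Visit F → queue [P, D, I]
Visit P → queue [D, I]
Visit D → queue [I]
Visit I → queue []

Visit order: E, N, M, L, J, G, H, C, A, B, K, O, F, P, D, I

K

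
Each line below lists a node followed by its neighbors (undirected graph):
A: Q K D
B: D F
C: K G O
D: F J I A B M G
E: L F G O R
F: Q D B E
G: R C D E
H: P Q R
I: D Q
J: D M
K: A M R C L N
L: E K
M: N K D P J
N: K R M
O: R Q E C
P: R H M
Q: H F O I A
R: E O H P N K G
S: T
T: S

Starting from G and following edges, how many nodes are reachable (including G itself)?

18

BFS from G visits: G, R, C, D, E, O, H, P, N, K, F, J, I, A, B, M, L, Q
Reachable nodes: 18 of 20 total.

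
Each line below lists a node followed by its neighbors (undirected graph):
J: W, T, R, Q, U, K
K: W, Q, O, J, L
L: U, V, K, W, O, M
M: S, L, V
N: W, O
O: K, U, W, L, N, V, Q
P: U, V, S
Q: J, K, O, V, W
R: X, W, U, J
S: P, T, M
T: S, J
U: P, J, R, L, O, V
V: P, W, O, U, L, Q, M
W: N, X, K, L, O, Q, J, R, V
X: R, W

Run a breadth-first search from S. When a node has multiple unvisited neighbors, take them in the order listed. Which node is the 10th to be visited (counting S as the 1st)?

Visit S; enqueue P, T, M → queue [P, T, M]
Visit P; enqueue U, V → queue [T, M, U, V]
Visit T; enqueue J → queue [M, U, V, J]
Visit M; enqueue L → queue [U, V, J, L]
Visit U; enqueue R, O → queue [V, J, L, R, O]
Visit V; enqueue W, Q → queue [J, L, R, O, W, Q]
Visit J; enqueue K → queue [L, R, O, W, Q, K]
Visit L → queue [R, O, W, Q, K]
Visit R; enqueue X → queue [O, W, Q, K, X]
Visit O; enqueue N → queue [W, Q, K, X, N]
Visit W → queue [Q, K, X, N]
Visit Q → queue [K, X, N]
Visit K → queue [X, N]
Visit X → queue [N]
Visit N → queue []

Visit order: S, P, T, M, U, V, J, L, R, O, W, Q, K, X, N

O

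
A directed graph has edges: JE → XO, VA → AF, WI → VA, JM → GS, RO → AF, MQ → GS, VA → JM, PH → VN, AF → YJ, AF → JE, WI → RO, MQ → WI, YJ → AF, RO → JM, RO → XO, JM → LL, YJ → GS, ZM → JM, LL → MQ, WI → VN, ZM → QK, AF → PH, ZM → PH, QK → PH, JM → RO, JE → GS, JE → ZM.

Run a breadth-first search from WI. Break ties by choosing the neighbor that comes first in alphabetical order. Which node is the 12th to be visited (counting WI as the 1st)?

Visit WI; enqueue RO, VA, VN → queue [RO, VA, VN]
Visit RO; enqueue AF, JM, XO → queue [VA, VN, AF, JM, XO]
Visit VA → queue [VN, AF, JM, XO]
Visit VN → queue [AF, JM, XO]
Visit AF; enqueue JE, PH, YJ → queue [JM, XO, JE, PH, YJ]
Visit JM; enqueue GS, LL → queue [XO, JE, PH, YJ, GS, LL]
Visit XO → queue [JE, PH, YJ, GS, LL]
Visit JE; enqueue ZM → queue [PH, YJ, GS, LL, ZM]
Visit PH → queue [YJ, GS, LL, ZM]
Visit YJ → queue [GS, LL, ZM]
Visit GS → queue [LL, ZM]
Visit LL; enqueue MQ → queue [ZM, MQ]
Visit ZM; enqueue QK → queue [MQ, QK]
Visit MQ → queue [QK]
Visit QK → queue []

Visit order: WI, RO, VA, VN, AF, JM, XO, JE, PH, YJ, GS, LL, ZM, MQ, QK

LL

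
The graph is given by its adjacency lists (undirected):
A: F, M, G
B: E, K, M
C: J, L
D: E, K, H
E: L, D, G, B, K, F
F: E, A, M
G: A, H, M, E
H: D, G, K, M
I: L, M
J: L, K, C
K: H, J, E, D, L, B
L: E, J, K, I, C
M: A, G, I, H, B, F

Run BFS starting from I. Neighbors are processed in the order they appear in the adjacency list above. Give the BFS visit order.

I, L, M, E, J, K, C, A, G, H, B, F, D

Visit I; enqueue L, M → queue [L, M]
Visit L; enqueue E, J, K, C → queue [M, E, J, K, C]
Visit M; enqueue A, G, H, B, F → queue [E, J, K, C, A, G, H, B, F]
Visit E; enqueue D → queue [J, K, C, A, G, H, B, F, D]
Visit J → queue [K, C, A, G, H, B, F, D]
Visit K → queue [C, A, G, H, B, F, D]
Visit C → queue [A, G, H, B, F, D]
Visit A → queue [G, H, B, F, D]
Visit G → queue [H, B, F, D]
Visit H → queue [B, F, D]
Visit B → queue [F, D]
Visit F → queue [D]
Visit D → queue []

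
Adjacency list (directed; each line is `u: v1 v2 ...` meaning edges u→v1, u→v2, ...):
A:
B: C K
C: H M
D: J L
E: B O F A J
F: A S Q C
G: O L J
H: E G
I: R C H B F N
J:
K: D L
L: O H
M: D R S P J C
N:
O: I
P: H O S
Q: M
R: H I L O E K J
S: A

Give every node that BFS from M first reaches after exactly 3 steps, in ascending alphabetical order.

B, F, G, N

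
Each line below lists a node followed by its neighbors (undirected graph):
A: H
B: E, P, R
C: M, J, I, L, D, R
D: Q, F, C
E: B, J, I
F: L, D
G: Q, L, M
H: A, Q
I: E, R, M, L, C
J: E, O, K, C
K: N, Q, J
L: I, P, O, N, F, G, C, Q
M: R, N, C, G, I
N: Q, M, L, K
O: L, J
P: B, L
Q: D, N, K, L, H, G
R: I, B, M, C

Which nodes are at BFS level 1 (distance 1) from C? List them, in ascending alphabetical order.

Level 0: C
Level 1: D, I, J, L, M, R
Level 2: B, E, F, G, K, N, O, P, Q
Level 3: H
Level 4: A

D, I, J, L, M, R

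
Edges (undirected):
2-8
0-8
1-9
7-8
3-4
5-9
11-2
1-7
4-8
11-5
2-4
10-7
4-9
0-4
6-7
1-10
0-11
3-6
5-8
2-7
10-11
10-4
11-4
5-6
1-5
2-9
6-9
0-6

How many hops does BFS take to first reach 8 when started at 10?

Level 0: 10
Level 1: 1, 4, 7, 11
Level 2: 0, 2, 3, 5, 6, 8, 9
8 first appears at level 2.

2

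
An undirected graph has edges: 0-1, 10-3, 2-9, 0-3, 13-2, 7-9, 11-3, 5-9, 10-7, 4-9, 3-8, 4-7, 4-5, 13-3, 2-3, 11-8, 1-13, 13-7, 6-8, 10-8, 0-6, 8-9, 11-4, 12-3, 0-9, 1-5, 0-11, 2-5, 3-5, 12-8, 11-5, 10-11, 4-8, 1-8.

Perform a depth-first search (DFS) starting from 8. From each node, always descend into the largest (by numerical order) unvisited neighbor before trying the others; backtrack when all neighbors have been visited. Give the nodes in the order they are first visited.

8 12 3 13 7 10 11 5 9 4 2 0 6 1

Visit 8
8 → 12
12 → 3
3 → 13
13 → 7
7 → 10
10 → 11
11 → 5
5 → 9
9 → 4
9 → 2
9 → 0
0 → 6
0 → 1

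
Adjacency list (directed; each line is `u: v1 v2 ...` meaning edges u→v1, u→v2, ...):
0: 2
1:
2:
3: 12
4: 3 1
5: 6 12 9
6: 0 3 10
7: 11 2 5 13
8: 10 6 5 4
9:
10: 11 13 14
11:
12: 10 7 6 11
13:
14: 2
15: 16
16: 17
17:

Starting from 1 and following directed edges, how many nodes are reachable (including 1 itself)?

BFS from 1 visits: 1
Reachable nodes: 1 of 18 total.

1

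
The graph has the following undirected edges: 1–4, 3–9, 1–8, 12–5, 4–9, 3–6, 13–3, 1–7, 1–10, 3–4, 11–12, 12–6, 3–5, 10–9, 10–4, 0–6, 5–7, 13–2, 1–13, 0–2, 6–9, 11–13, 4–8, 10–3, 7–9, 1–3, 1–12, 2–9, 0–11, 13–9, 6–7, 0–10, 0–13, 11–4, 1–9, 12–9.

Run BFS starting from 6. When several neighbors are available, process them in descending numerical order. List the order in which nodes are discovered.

Visit 6; enqueue 12, 9, 7, 3, 0 → queue [12, 9, 7, 3, 0]
Visit 12; enqueue 11, 5, 1 → queue [9, 7, 3, 0, 11, 5, 1]
Visit 9; enqueue 13, 10, 4, 2 → queue [7, 3, 0, 11, 5, 1, 13, 10, 4, 2]
Visit 7 → queue [3, 0, 11, 5, 1, 13, 10, 4, 2]
Visit 3 → queue [0, 11, 5, 1, 13, 10, 4, 2]
Visit 0 → queue [11, 5, 1, 13, 10, 4, 2]
Visit 11 → queue [5, 1, 13, 10, 4, 2]
Visit 5 → queue [1, 13, 10, 4, 2]
Visit 1; enqueue 8 → queue [13, 10, 4, 2, 8]
Visit 13 → queue [10, 4, 2, 8]
Visit 10 → queue [4, 2, 8]
Visit 4 → queue [2, 8]
Visit 2 → queue [8]
Visit 8 → queue []

6, 12, 9, 7, 3, 0, 11, 5, 1, 13, 10, 4, 2, 8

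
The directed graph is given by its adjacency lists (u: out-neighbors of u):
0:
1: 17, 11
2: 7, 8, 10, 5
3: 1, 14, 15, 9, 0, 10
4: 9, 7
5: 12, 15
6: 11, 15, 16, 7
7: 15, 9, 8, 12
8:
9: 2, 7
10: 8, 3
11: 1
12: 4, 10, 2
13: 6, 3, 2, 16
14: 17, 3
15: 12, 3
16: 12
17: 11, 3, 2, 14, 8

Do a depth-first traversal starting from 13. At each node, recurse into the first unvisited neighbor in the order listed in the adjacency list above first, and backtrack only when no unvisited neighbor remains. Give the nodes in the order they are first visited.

Visit 13
13 → 6
6 → 11
11 → 1
1 → 17
17 → 3
3 → 14
3 → 15
15 → 12
12 → 4
4 → 9
9 → 2
2 → 7
7 → 8
2 → 10
2 → 5
3 → 0
6 → 16

13 6 11 1 17 3 14 15 12 4 9 2 7 8 10 5 0 16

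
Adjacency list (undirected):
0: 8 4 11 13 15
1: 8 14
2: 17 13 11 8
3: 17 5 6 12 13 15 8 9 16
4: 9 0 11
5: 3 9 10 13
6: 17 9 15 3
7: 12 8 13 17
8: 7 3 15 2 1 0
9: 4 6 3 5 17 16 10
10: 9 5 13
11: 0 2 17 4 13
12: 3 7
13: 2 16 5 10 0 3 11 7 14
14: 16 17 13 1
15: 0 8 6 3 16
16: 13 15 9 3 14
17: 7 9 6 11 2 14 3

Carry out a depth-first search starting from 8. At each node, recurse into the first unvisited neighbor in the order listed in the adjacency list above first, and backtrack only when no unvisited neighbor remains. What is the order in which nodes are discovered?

8, 7, 12, 3, 17, 9, 4, 0, 11, 2, 13, 16, 15, 6, 14, 1, 5, 10

Visit 8
8 → 7
7 → 12
12 → 3
3 → 17
17 → 9
9 → 4
4 → 0
0 → 11
11 → 2
2 → 13
13 → 16
16 → 15
15 → 6
16 → 14
14 → 1
13 → 5
5 → 10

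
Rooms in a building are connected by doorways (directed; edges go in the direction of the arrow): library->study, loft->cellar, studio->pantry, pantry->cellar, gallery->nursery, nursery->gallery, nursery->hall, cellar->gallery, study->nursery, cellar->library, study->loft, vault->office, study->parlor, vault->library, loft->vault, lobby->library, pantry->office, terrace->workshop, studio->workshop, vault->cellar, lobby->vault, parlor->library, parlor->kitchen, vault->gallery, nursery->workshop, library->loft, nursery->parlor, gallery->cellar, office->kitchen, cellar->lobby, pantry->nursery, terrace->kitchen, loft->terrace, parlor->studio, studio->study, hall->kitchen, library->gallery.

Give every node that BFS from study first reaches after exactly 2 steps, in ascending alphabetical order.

cellar, gallery, hall, kitchen, library, studio, terrace, vault, workshop

Level 0: study
Level 1: loft, nursery, parlor
Level 2: cellar, gallery, hall, kitchen, library, studio, terrace, vault, workshop
Level 3: lobby, office, pantry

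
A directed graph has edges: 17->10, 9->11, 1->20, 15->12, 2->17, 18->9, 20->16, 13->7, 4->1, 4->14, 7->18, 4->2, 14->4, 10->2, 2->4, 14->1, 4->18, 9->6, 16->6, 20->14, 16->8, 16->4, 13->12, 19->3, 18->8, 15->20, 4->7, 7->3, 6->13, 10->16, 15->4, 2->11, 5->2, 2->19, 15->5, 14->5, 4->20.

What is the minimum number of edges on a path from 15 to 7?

2

Level 0: 15
Level 1: 4, 5, 12, 20
Level 2: 1, 2, 7, 14, 16, 18
Level 3: 3, 6, 8, 9, 11, 17, 19
Level 4: 10, 13
7 first appears at level 2.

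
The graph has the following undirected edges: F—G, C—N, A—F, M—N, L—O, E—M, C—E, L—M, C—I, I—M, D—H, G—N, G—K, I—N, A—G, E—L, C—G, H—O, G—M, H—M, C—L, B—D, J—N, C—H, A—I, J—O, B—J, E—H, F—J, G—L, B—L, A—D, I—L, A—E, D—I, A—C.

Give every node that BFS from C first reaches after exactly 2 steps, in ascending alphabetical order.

B, D, F, J, K, M, O

Level 0: C
Level 1: A, E, G, H, I, L, N
Level 2: B, D, F, J, K, M, O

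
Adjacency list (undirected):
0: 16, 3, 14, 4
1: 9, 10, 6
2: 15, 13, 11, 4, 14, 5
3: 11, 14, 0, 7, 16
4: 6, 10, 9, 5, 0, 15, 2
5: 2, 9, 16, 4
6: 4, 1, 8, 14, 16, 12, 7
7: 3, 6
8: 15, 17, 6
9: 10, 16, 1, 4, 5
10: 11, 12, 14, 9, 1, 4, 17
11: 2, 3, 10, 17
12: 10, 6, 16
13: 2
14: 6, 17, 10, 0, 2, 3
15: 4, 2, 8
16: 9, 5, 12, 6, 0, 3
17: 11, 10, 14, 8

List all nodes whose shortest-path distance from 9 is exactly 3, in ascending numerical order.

Level 0: 9
Level 1: 1, 4, 5, 10, 16
Level 2: 0, 2, 3, 6, 11, 12, 14, 15, 17
Level 3: 7, 8, 13

7, 8, 13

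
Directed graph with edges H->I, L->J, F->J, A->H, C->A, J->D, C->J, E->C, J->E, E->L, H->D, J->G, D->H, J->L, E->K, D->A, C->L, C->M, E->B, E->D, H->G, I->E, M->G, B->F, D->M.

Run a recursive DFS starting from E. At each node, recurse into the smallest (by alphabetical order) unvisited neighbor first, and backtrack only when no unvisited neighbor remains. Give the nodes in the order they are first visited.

E → B → F → J → D → A → H → G → I → M → L → C → K

Visit E
E → B
B → F
F → J
J → D
D → A
A → H
H → G
H → I
D → M
J → L
E → C
E → K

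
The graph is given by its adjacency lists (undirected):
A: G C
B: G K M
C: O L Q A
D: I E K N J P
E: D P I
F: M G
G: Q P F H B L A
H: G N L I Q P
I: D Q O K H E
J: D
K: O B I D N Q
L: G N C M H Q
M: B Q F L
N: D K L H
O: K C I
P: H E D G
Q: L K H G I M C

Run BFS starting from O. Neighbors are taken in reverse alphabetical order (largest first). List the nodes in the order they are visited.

Visit O; enqueue K, I, C → queue [K, I, C]
Visit K; enqueue Q, N, D, B → queue [I, C, Q, N, D, B]
Visit I; enqueue H, E → queue [C, Q, N, D, B, H, E]
Visit C; enqueue L, A → queue [Q, N, D, B, H, E, L, A]
Visit Q; enqueue M, G → queue [N, D, B, H, E, L, A, M, G]
Visit N → queue [D, B, H, E, L, A, M, G]
Visit D; enqueue P, J → queue [B, H, E, L, A, M, G, P, J]
Visit B → queue [H, E, L, A, M, G, P, J]
Visit H → queue [E, L, A, M, G, P, J]
Visit E → queue [L, A, M, G, P, J]
Visit L → queue [A, M, G, P, J]
Visit A → queue [M, G, P, J]
Visit M; enqueue F → queue [G, P, J, F]
Visit G → queue [P, J, F]
Visit P → queue [J, F]
Visit J → queue [F]
Visit F → queue []

O K I C Q N D B H E L A M G P J F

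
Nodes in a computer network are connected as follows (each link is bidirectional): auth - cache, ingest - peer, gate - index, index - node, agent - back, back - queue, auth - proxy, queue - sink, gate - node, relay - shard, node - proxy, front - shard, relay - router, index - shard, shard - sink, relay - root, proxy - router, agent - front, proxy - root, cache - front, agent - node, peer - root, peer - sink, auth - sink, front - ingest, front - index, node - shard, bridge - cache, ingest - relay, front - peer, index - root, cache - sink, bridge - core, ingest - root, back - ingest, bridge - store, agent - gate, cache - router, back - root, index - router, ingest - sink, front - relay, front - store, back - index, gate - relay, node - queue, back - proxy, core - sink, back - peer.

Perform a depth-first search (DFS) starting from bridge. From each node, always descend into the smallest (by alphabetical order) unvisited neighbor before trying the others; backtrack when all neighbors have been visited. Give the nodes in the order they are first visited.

Visit bridge
bridge → cache
cache → auth
auth → proxy
proxy → back
back → agent
agent → front
front → index
index → gate
gate → node
node → queue
queue → sink
sink → core
sink → ingest
ingest → peer
peer → root
root → relay
relay → router
relay → shard
front → store

bridge → cache → auth → proxy → back → agent → front → index → gate → node → queue → sink → core → ingest → peer → root → relay → router → shard → store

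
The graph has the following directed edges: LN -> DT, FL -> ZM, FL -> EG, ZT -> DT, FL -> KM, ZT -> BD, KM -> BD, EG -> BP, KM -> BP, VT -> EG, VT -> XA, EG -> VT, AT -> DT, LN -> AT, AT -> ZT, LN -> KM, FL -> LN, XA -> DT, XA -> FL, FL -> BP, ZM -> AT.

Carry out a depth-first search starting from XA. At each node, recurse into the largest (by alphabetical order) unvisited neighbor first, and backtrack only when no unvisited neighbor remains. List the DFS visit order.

Visit XA
XA → FL
FL → ZM
ZM → AT
AT → ZT
ZT → DT
ZT → BD
FL → LN
LN → KM
KM → BP
FL → EG
EG → VT

XA, FL, ZM, AT, ZT, DT, BD, LN, KM, BP, EG, VT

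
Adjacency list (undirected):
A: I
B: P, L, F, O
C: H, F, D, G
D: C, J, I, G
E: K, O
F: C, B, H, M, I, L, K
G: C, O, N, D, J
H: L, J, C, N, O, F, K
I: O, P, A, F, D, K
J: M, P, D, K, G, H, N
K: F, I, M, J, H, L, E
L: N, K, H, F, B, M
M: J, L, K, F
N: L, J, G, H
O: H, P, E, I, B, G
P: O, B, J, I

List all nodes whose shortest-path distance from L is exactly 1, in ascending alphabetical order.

B, F, H, K, M, N

Level 0: L
Level 1: B, F, H, K, M, N
Level 2: C, E, G, I, J, O, P
Level 3: A, D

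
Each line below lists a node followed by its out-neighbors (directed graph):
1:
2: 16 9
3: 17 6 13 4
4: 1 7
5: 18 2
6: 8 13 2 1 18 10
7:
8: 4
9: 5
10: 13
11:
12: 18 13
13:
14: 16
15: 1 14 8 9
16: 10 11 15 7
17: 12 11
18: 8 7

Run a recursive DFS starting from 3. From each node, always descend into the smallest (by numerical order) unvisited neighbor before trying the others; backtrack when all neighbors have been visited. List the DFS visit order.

3 -> 4 -> 1 -> 7 -> 6 -> 2 -> 9 -> 5 -> 18 -> 8 -> 16 -> 10 -> 13 -> 11 -> 15 -> 14 -> 17 -> 12

Visit 3
3 → 4
4 → 1
4 → 7
3 → 6
6 → 2
2 → 9
9 → 5
5 → 18
18 → 8
2 → 16
16 → 10
10 → 13
16 → 11
16 → 15
15 → 14
3 → 17
17 → 12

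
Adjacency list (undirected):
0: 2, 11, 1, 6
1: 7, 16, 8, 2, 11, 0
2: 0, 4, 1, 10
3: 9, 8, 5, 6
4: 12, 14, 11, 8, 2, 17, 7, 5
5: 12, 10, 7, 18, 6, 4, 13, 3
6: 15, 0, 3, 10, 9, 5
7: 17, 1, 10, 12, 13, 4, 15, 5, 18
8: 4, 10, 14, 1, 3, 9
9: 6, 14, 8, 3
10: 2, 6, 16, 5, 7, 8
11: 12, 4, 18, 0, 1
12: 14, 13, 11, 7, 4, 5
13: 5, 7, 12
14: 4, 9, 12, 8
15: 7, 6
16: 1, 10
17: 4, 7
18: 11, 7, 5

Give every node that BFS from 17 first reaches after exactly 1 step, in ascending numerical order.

Level 0: 17
Level 1: 4, 7
Level 2: 1, 2, 5, 8, 10, 11, 12, 13, 14, 15, 18
Level 3: 0, 3, 6, 9, 16

4, 7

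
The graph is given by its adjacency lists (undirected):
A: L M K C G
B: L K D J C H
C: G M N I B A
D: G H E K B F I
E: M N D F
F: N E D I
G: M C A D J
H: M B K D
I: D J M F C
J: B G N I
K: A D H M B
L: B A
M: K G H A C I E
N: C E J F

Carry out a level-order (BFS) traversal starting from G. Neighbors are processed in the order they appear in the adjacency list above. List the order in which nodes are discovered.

Visit G; enqueue M, C, A, D, J → queue [M, C, A, D, J]
Visit M; enqueue K, H, I, E → queue [C, A, D, J, K, H, I, E]
Visit C; enqueue N, B → queue [A, D, J, K, H, I, E, N, B]
Visit A; enqueue L → queue [D, J, K, H, I, E, N, B, L]
Visit D; enqueue F → queue [J, K, H, I, E, N, B, L, F]
Visit J → queue [K, H, I, E, N, B, L, F]
Visit K → queue [H, I, E, N, B, L, F]
Visit H → queue [I, E, N, B, L, F]
Visit I → queue [E, N, B, L, F]
Visit E → queue [N, B, L, F]
Visit N → queue [B, L, F]
Visit B → queue [L, F]
Visit L → queue [F]
Visit F → queue []

G, M, C, A, D, J, K, H, I, E, N, B, L, F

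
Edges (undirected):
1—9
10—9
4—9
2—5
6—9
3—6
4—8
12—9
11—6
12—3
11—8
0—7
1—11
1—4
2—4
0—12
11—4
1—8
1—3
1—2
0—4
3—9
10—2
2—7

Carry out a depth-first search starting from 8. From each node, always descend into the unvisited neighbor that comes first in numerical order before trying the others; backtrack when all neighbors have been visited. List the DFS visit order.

Visit 8
8 → 1
1 → 2
2 → 4
4 → 0
0 → 7
0 → 12
12 → 3
3 → 6
6 → 9
9 → 10
6 → 11
2 → 5

8 → 1 → 2 → 4 → 0 → 7 → 12 → 3 → 6 → 9 → 10 → 11 → 5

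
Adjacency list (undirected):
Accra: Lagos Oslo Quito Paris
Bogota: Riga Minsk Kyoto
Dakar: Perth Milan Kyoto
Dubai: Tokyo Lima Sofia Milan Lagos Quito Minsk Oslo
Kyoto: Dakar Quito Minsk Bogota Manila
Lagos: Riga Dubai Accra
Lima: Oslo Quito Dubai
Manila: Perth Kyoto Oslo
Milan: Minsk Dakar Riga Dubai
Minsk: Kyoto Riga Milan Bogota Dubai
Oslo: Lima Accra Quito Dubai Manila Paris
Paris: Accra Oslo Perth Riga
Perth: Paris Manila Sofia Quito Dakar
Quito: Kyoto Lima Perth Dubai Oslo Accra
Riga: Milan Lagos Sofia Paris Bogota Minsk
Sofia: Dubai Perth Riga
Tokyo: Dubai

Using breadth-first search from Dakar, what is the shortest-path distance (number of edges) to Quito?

2

Level 0: Dakar
Level 1: Kyoto, Milan, Perth
Level 2: Bogota, Dubai, Manila, Minsk, Paris, Quito, Riga, Sofia
Level 3: Accra, Lagos, Lima, Oslo, Tokyo
Quito first appears at level 2.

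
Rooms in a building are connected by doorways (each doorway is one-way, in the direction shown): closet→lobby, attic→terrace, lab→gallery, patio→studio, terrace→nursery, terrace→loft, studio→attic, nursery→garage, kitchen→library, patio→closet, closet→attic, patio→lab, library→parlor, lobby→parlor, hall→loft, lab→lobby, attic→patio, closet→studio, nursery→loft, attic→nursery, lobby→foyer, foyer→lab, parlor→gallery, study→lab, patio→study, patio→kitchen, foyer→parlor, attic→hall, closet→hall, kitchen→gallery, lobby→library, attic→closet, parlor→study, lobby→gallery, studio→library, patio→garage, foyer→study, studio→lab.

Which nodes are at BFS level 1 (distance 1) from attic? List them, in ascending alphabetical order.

closet, hall, nursery, patio, terrace

Level 0: attic
Level 1: closet, hall, nursery, patio, terrace
Level 2: garage, kitchen, lab, lobby, loft, studio, study
Level 3: foyer, gallery, library, parlor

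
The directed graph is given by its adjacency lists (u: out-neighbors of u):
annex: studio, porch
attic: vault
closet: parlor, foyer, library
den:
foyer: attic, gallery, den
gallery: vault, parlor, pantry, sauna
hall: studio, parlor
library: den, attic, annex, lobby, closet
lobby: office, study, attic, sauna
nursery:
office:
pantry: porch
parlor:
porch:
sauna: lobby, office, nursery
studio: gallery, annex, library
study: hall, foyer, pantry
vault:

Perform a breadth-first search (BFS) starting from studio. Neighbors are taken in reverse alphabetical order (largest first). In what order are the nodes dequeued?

studio, library, gallery, annex, lobby, den, closet, attic, vault, sauna, parlor, pantry, porch, study, office, foyer, nursery, hall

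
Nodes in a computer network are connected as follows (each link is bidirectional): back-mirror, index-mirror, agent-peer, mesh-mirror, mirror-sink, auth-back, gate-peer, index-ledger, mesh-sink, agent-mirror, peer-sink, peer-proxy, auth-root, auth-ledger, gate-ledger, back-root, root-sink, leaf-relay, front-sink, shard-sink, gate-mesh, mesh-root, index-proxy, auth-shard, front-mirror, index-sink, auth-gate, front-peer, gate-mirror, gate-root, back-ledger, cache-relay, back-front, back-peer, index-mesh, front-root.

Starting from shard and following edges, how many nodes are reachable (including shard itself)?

BFS from shard visits: shard, sink, auth, root, peer, mirror, mesh, index, front, ledger, gate, back, proxy, agent
Reachable nodes: 14 of 17 total.

14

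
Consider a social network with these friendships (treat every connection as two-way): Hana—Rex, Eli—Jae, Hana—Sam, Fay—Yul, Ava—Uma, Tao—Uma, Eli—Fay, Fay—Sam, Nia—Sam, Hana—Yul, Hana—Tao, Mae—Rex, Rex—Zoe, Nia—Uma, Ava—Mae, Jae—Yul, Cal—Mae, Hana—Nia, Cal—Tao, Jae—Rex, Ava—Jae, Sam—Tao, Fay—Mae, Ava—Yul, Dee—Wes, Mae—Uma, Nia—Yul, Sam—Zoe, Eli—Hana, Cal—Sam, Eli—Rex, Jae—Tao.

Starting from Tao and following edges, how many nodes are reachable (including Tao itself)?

BFS from Tao visits: Tao, Uma, Sam, Jae, Hana, Cal, Nia, Mae, Ava, Zoe, Fay, Yul, Rex, Eli
Reachable nodes: 14 of 16 total.

14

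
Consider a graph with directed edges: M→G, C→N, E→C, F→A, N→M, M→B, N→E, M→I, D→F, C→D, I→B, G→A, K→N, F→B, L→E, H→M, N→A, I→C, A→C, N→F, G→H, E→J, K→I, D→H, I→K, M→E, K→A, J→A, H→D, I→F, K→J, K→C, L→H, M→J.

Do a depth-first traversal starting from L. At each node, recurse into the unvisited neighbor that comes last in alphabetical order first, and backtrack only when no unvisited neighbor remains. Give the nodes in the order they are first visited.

L, H, M, J, A, C, N, F, B, E, D, I, K, G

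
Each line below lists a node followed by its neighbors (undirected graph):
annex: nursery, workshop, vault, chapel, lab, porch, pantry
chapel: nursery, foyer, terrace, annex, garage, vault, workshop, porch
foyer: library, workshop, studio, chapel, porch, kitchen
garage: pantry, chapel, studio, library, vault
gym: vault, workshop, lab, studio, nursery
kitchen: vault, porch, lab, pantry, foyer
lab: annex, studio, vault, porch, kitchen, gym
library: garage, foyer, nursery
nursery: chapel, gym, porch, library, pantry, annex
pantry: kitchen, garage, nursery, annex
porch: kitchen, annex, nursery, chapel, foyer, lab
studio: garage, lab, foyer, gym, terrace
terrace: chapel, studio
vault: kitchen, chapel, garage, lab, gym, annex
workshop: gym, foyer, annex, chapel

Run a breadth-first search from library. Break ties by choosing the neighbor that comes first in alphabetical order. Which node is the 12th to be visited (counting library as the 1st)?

Visit library; enqueue foyer, garage, nursery → queue [foyer, garage, nursery]
Visit foyer; enqueue chapel, kitchen, porch, studio, workshop → queue [garage, nursery, chapel, kitchen, porch, studio, workshop]
Visit garage; enqueue pantry, vault → queue [nursery, chapel, kitchen, porch, studio, workshop, pantry, vault]
Visit nursery; enqueue annex, gym → queue [chapel, kitchen, porch, studio, workshop, pantry, vault, annex, gym]
Visit chapel; enqueue terrace → queue [kitchen, porch, studio, workshop, pantry, vault, annex, gym, terrace]
Visit kitchen; enqueue lab → queue [porch, studio, workshop, pantry, vault, annex, gym, terrace, lab]
Visit porch → queue [studio, workshop, pantry, vault, annex, gym, terrace, lab]
Visit studio → queue [workshop, pantry, vault, annex, gym, terrace, lab]
Visit workshop → queue [pantry, vault, annex, gym, terrace, lab]
Visit pantry → queue [vault, annex, gym, terrace, lab]
Visit vault → queue [annex, gym, terrace, lab]
Visit annex → queue [gym, terrace, lab]
Visit gym → queue [terrace, lab]
Visit terrace → queue [lab]
Visit lab → queue []

Visit order: library, foyer, garage, nursery, chapel, kitchen, porch, studio, workshop, pantry, vault, annex, gym, terrace, lab

annex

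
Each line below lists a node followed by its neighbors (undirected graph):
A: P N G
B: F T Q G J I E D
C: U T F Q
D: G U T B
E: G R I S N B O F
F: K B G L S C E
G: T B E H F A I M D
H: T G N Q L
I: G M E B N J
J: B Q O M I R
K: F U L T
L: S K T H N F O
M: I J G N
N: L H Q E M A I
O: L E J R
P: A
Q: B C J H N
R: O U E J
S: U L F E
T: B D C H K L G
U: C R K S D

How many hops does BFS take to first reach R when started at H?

Level 0: H
Level 1: G, L, N, Q, T
Level 2: A, B, C, D, E, F, I, J, K, M, O, S
Level 3: P, R, U
R first appears at level 3.

3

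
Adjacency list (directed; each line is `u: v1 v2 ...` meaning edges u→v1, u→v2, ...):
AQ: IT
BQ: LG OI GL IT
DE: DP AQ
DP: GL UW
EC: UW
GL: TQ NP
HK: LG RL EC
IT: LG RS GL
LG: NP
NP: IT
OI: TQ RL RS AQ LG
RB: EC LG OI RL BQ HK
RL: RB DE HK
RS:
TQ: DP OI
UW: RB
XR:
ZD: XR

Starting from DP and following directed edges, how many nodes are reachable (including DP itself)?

BFS from DP visits: DP, GL, UW, TQ, NP, RB, OI, IT, EC, LG, RL, BQ, HK, RS, AQ, DE
Reachable nodes: 16 of 18 total.

16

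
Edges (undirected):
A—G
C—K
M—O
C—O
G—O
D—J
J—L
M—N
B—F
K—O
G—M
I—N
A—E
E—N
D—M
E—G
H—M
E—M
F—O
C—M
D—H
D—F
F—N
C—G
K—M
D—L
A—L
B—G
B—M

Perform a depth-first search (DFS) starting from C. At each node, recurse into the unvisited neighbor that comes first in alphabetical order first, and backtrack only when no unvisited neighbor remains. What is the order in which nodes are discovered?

C -> G -> A -> E -> M -> B -> F -> D -> H -> J -> L -> N -> I -> O -> K

Visit C
C → G
G → A
A → E
E → M
M → B
B → F
F → D
D → H
D → J
J → L
F → N
N → I
F → O
O → K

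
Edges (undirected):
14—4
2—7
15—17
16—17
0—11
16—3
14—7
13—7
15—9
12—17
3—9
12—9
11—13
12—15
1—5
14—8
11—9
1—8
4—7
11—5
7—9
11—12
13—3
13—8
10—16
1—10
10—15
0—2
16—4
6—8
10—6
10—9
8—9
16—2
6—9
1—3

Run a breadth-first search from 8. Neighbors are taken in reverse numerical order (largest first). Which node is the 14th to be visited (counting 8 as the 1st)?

Visit 8; enqueue 14, 13, 9, 6, 1 → queue [14, 13, 9, 6, 1]
Visit 14; enqueue 7, 4 → queue [13, 9, 6, 1, 7, 4]
Visit 13; enqueue 11, 3 → queue [9, 6, 1, 7, 4, 11, 3]
Visit 9; enqueue 15, 12, 10 → queue [6, 1, 7, 4, 11, 3, 15, 12, 10]
Visit 6 → queue [1, 7, 4, 11, 3, 15, 12, 10]
Visit 1; enqueue 5 → queue [7, 4, 11, 3, 15, 12, 10, 5]
Visit 7; enqueue 2 → queue [4, 11, 3, 15, 12, 10, 5, 2]
Visit 4; enqueue 16 → queue [11, 3, 15, 12, 10, 5, 2, 16]
Visit 11; enqueue 0 → queue [3, 15, 12, 10, 5, 2, 16, 0]
Visit 3 → queue [15, 12, 10, 5, 2, 16, 0]
Visit 15; enqueue 17 → queue [12, 10, 5, 2, 16, 0, 17]
Visit 12 → queue [10, 5, 2, 16, 0, 17]
Visit 10 → queue [5, 2, 16, 0, 17]
Visit 5 → queue [2, 16, 0, 17]
Visit 2 → queue [16, 0, 17]
Visit 16 → queue [0, 17]
Visit 0 → queue [17]
Visit 17 → queue []

Visit order: 8, 14, 13, 9, 6, 1, 7, 4, 11, 3, 15, 12, 10, 5, 2, 16, 0, 17

5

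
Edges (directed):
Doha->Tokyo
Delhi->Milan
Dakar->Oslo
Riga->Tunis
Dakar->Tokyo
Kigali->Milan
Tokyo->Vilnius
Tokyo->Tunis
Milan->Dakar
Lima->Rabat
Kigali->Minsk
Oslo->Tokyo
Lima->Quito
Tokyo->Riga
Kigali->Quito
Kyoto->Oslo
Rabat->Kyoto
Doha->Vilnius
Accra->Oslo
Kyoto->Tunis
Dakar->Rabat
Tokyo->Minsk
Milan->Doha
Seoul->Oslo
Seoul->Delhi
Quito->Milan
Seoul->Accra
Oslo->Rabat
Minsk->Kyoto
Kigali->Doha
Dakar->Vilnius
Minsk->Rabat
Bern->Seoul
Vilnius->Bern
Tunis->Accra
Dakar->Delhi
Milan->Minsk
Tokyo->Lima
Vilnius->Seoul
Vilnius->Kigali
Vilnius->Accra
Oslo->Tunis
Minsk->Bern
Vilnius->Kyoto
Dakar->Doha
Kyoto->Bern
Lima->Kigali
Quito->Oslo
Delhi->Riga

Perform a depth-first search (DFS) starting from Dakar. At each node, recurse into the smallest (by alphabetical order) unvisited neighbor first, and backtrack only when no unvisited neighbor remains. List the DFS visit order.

Dakar → Delhi → Milan → Doha → Tokyo → Lima → Kigali → Minsk → Bern → Seoul → Accra → Oslo → Rabat → Kyoto → Tunis → Quito → Riga → Vilnius

Visit Dakar
Dakar → Delhi
Delhi → Milan
Milan → Doha
Doha → Tokyo
Tokyo → Lima
Lima → Kigali
Kigali → Minsk
Minsk → Bern
Bern → Seoul
Seoul → Accra
Accra → Oslo
Oslo → Rabat
Rabat → Kyoto
Kyoto → Tunis
Kigali → Quito
Tokyo → Riga
Tokyo → Vilnius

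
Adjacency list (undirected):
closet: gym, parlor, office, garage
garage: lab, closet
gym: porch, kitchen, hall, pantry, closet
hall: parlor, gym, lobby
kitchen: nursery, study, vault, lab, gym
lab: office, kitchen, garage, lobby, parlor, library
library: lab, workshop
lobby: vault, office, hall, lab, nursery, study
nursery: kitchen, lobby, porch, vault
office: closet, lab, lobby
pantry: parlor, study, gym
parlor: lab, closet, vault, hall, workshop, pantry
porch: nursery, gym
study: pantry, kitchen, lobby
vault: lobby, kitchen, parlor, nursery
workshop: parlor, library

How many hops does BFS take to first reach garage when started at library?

Level 0: library
Level 1: lab, workshop
Level 2: garage, kitchen, lobby, office, parlor
Level 3: closet, gym, hall, nursery, pantry, study, vault
Level 4: porch
garage first appears at level 2.

2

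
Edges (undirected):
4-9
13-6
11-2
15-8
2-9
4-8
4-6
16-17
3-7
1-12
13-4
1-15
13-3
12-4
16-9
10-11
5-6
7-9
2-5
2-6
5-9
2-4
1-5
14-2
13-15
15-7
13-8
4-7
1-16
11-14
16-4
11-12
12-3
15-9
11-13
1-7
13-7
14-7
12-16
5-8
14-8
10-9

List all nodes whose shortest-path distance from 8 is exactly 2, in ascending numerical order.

1, 2, 3, 6, 7, 9, 11, 12, 16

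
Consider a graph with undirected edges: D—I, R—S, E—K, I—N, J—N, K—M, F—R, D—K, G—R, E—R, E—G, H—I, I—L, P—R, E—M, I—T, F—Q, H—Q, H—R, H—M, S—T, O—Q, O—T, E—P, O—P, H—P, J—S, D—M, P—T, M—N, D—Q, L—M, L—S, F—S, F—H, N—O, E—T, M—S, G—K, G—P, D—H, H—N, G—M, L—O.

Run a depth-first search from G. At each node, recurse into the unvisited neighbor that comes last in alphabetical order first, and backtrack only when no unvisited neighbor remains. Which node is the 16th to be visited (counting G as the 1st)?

Visit G
G → R
R → S
S → T
T → P
P → O
O → Q
Q → H
H → N
N → M
M → L
L → I
I → D
D → K
K → E
N → J
H → F

Visit order: G, R, S, T, P, O, Q, H, N, M, L, I, D, K, E, J, F

J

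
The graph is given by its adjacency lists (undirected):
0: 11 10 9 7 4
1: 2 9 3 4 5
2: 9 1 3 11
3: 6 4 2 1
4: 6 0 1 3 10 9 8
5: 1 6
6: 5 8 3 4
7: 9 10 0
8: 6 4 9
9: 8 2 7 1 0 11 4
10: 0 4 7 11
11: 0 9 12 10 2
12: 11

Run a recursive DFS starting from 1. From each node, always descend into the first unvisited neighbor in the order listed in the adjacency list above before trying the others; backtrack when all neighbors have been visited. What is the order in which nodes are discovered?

1 -> 2 -> 9 -> 8 -> 6 -> 5 -> 3 -> 4 -> 0 -> 11 -> 12 -> 10 -> 7

Visit 1
1 → 2
2 → 9
9 → 8
8 → 6
6 → 5
6 → 3
3 → 4
4 → 0
0 → 11
11 → 12
11 → 10
10 → 7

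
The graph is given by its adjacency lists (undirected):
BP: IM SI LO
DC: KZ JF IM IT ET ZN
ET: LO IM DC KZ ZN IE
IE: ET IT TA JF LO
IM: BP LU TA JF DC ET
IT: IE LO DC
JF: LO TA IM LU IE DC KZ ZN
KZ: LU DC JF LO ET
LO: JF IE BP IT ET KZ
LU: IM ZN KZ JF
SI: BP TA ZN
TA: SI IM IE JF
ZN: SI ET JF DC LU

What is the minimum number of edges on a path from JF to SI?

Level 0: JF
Level 1: DC, IE, IM, KZ, LO, LU, TA, ZN
Level 2: BP, ET, IT, SI
SI first appears at level 2.

2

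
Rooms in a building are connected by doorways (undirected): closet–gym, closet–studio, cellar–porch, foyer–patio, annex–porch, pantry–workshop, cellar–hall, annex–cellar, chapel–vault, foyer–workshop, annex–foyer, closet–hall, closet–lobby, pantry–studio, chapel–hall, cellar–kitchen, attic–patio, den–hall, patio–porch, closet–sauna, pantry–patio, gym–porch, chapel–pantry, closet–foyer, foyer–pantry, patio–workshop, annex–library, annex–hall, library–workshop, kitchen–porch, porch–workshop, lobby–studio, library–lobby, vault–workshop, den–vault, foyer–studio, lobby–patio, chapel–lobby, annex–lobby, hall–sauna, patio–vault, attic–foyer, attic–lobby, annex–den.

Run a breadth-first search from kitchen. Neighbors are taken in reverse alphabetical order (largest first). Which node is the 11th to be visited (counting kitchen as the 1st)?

Visit kitchen; enqueue porch, cellar → queue [porch, cellar]
Visit porch; enqueue workshop, patio, gym, annex → queue [cellar, workshop, patio, gym, annex]
Visit cellar; enqueue hall → queue [workshop, patio, gym, annex, hall]
Visit workshop; enqueue vault, pantry, library, foyer → queue [patio, gym, annex, hall, vault, pantry, library, foyer]
Visit patio; enqueue lobby, attic → queue [gym, annex, hall, vault, pantry, library, foyer, lobby, attic]
Visit gym; enqueue closet → queue [annex, hall, vault, pantry, library, foyer, lobby, attic, closet]
Visit annex; enqueue den → queue [hall, vault, pantry, library, foyer, lobby, attic, closet, den]
Visit hall; enqueue sauna, chapel → queue [vault, pantry, library, foyer, lobby, attic, closet, den, sauna, chapel]
Visit vault → queue [pantry, library, foyer, lobby, attic, closet, den, sauna, chapel]
Visit pantry; enqueue studio → queue [library, foyer, lobby, attic, closet, den, sauna, chapel, studio]
Visit library → queue [foyer, lobby, attic, closet, den, sauna, chapel, studio]
Visit foyer → queue [lobby, attic, closet, den, sauna, chapel, studio]
Visit lobby → queue [attic, closet, den, sauna, chapel, studio]
Visit attic → queue [closet, den, sauna, chapel, studio]
Visit closet → queue [den, sauna, chapel, studio]
Visit den → queue [sauna, chapel, studio]
Visit sauna → queue [chapel, studio]
Visit chapel → queue [studio]
Visit studio → queue []

Visit order: kitchen, porch, cellar, workshop, patio, gym, annex, hall, vault, pantry, library, foyer, lobby, attic, closet, den, sauna, chapel, studio

library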